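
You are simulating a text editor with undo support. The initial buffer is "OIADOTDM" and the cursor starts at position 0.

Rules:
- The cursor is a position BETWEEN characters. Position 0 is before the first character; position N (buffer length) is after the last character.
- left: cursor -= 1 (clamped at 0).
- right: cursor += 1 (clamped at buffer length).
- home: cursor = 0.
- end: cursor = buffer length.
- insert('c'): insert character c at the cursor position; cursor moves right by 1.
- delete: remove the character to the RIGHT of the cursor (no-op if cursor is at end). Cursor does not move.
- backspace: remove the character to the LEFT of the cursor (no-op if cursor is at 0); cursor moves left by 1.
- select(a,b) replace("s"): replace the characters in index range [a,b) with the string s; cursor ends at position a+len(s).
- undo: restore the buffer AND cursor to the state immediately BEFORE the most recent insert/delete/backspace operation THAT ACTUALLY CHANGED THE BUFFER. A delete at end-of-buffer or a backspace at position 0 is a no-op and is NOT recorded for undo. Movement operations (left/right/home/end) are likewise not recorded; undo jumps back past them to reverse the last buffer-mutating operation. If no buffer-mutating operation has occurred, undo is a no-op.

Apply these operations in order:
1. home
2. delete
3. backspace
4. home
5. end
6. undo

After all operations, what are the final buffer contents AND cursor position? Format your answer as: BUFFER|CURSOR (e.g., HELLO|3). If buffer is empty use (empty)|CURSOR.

Answer: OIADOTDM|0

Derivation:
After op 1 (home): buf='OIADOTDM' cursor=0
After op 2 (delete): buf='IADOTDM' cursor=0
After op 3 (backspace): buf='IADOTDM' cursor=0
After op 4 (home): buf='IADOTDM' cursor=0
After op 5 (end): buf='IADOTDM' cursor=7
After op 6 (undo): buf='OIADOTDM' cursor=0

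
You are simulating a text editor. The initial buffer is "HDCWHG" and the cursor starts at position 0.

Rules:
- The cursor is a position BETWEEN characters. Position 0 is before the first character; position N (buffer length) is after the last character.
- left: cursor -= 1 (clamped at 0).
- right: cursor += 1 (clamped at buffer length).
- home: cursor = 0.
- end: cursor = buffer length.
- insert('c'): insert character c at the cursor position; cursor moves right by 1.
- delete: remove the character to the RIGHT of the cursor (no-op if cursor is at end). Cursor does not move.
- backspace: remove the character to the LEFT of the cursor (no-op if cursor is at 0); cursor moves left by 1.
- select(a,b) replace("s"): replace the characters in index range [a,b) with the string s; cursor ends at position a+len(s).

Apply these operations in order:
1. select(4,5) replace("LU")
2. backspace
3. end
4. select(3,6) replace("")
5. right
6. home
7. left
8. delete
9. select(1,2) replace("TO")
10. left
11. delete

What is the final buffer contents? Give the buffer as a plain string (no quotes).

After op 1 (select(4,5) replace("LU")): buf='HDCWLUG' cursor=6
After op 2 (backspace): buf='HDCWLG' cursor=5
After op 3 (end): buf='HDCWLG' cursor=6
After op 4 (select(3,6) replace("")): buf='HDC' cursor=3
After op 5 (right): buf='HDC' cursor=3
After op 6 (home): buf='HDC' cursor=0
After op 7 (left): buf='HDC' cursor=0
After op 8 (delete): buf='DC' cursor=0
After op 9 (select(1,2) replace("TO")): buf='DTO' cursor=3
After op 10 (left): buf='DTO' cursor=2
After op 11 (delete): buf='DT' cursor=2

Answer: DT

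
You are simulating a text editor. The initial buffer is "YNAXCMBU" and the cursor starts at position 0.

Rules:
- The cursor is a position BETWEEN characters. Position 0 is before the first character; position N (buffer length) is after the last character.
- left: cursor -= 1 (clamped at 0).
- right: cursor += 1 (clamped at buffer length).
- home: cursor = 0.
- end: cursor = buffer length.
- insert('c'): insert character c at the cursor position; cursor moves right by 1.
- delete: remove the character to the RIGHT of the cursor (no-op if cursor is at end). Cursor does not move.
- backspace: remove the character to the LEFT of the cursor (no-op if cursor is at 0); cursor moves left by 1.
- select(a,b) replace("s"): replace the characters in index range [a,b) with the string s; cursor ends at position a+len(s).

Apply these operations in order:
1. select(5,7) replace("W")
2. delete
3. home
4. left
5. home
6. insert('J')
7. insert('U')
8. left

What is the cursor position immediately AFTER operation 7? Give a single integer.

After op 1 (select(5,7) replace("W")): buf='YNAXCWU' cursor=6
After op 2 (delete): buf='YNAXCW' cursor=6
After op 3 (home): buf='YNAXCW' cursor=0
After op 4 (left): buf='YNAXCW' cursor=0
After op 5 (home): buf='YNAXCW' cursor=0
After op 6 (insert('J')): buf='JYNAXCW' cursor=1
After op 7 (insert('U')): buf='JUYNAXCW' cursor=2

Answer: 2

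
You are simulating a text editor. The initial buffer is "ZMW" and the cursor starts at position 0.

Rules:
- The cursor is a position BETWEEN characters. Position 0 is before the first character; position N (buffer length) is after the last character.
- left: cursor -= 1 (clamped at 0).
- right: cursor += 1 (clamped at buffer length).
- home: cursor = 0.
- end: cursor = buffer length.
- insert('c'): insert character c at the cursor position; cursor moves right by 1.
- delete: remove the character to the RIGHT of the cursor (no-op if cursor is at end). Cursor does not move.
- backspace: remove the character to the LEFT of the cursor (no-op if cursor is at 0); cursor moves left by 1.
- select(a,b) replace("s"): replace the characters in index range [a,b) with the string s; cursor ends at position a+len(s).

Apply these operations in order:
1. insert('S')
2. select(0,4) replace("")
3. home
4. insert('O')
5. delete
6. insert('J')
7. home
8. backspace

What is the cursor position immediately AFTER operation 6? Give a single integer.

Answer: 2

Derivation:
After op 1 (insert('S')): buf='SZMW' cursor=1
After op 2 (select(0,4) replace("")): buf='(empty)' cursor=0
After op 3 (home): buf='(empty)' cursor=0
After op 4 (insert('O')): buf='O' cursor=1
After op 5 (delete): buf='O' cursor=1
After op 6 (insert('J')): buf='OJ' cursor=2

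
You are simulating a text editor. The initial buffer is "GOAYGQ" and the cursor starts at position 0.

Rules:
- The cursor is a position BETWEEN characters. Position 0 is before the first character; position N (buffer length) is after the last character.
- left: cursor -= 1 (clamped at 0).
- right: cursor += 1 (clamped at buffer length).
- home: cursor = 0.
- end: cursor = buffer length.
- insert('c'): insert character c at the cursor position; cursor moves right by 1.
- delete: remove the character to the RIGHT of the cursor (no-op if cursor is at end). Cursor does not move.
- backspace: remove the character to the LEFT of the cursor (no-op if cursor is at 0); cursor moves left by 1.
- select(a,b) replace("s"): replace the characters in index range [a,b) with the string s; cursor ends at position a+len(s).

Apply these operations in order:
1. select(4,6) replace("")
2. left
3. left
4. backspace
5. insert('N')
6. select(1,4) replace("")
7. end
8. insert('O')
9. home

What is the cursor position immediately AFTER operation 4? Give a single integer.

Answer: 1

Derivation:
After op 1 (select(4,6) replace("")): buf='GOAY' cursor=4
After op 2 (left): buf='GOAY' cursor=3
After op 3 (left): buf='GOAY' cursor=2
After op 4 (backspace): buf='GAY' cursor=1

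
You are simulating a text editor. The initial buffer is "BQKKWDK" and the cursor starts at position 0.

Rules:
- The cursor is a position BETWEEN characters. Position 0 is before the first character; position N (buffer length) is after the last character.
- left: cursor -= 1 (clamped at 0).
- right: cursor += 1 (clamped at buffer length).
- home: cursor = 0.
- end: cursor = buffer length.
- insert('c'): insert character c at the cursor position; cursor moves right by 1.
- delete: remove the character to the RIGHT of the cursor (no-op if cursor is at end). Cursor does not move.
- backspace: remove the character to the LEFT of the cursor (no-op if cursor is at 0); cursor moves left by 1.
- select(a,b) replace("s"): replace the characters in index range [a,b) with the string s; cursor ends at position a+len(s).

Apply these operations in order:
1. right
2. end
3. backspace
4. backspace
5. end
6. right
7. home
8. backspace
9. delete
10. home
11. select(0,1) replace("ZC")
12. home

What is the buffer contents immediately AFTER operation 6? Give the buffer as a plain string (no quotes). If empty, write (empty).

After op 1 (right): buf='BQKKWDK' cursor=1
After op 2 (end): buf='BQKKWDK' cursor=7
After op 3 (backspace): buf='BQKKWD' cursor=6
After op 4 (backspace): buf='BQKKW' cursor=5
After op 5 (end): buf='BQKKW' cursor=5
After op 6 (right): buf='BQKKW' cursor=5

Answer: BQKKW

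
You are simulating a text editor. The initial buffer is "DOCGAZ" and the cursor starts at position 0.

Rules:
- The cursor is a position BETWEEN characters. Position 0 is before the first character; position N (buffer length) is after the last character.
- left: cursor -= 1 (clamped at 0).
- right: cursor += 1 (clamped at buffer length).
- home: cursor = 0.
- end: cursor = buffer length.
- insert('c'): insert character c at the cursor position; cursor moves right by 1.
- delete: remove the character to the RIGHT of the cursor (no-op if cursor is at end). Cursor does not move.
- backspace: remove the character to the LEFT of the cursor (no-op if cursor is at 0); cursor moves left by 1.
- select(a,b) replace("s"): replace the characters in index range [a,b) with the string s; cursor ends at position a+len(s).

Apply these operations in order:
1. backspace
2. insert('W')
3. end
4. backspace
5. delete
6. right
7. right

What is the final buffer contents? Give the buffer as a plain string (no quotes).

After op 1 (backspace): buf='DOCGAZ' cursor=0
After op 2 (insert('W')): buf='WDOCGAZ' cursor=1
After op 3 (end): buf='WDOCGAZ' cursor=7
After op 4 (backspace): buf='WDOCGA' cursor=6
After op 5 (delete): buf='WDOCGA' cursor=6
After op 6 (right): buf='WDOCGA' cursor=6
After op 7 (right): buf='WDOCGA' cursor=6

Answer: WDOCGA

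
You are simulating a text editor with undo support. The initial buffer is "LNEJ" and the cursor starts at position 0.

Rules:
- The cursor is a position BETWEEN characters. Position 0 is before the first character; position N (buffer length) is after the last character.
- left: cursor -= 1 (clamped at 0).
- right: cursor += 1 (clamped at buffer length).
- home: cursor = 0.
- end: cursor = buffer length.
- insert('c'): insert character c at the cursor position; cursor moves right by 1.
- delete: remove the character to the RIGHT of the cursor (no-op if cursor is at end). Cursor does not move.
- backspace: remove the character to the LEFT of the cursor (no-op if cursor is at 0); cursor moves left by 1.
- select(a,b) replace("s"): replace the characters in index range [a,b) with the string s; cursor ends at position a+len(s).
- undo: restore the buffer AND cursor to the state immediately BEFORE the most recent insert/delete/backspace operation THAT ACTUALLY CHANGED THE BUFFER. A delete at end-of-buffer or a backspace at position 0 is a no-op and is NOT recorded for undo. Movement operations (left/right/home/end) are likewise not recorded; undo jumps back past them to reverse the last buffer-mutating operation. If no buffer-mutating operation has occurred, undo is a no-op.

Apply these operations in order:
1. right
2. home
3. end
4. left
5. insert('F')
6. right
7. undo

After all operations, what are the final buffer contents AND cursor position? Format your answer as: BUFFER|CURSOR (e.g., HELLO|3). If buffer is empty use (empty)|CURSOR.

Answer: LNEJ|3

Derivation:
After op 1 (right): buf='LNEJ' cursor=1
After op 2 (home): buf='LNEJ' cursor=0
After op 3 (end): buf='LNEJ' cursor=4
After op 4 (left): buf='LNEJ' cursor=3
After op 5 (insert('F')): buf='LNEFJ' cursor=4
After op 6 (right): buf='LNEFJ' cursor=5
After op 7 (undo): buf='LNEJ' cursor=3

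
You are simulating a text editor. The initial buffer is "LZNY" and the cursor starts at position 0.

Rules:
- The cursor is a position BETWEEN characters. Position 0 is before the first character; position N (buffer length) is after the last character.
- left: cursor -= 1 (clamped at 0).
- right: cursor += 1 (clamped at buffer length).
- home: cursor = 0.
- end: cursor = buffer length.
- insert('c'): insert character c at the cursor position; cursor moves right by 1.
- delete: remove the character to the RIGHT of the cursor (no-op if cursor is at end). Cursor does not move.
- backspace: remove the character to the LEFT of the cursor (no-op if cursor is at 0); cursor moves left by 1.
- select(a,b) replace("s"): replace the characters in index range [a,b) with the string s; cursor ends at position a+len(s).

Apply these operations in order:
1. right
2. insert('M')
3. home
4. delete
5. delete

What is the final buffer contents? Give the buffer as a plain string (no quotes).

Answer: ZNY

Derivation:
After op 1 (right): buf='LZNY' cursor=1
After op 2 (insert('M')): buf='LMZNY' cursor=2
After op 3 (home): buf='LMZNY' cursor=0
After op 4 (delete): buf='MZNY' cursor=0
After op 5 (delete): buf='ZNY' cursor=0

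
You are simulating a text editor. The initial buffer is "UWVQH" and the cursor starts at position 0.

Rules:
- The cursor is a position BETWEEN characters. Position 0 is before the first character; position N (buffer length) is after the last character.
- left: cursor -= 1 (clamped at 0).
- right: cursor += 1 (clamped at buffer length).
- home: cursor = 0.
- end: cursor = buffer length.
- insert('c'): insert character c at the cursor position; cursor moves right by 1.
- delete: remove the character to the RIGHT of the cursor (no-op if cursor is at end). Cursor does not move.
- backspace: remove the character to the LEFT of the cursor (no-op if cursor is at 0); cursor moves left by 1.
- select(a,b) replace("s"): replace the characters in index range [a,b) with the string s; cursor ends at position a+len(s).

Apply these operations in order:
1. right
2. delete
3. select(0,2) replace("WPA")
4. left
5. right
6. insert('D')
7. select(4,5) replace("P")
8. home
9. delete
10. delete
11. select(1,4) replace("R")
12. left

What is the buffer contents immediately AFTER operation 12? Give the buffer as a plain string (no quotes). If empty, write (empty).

Answer: AR

Derivation:
After op 1 (right): buf='UWVQH' cursor=1
After op 2 (delete): buf='UVQH' cursor=1
After op 3 (select(0,2) replace("WPA")): buf='WPAQH' cursor=3
After op 4 (left): buf='WPAQH' cursor=2
After op 5 (right): buf='WPAQH' cursor=3
After op 6 (insert('D')): buf='WPADQH' cursor=4
After op 7 (select(4,5) replace("P")): buf='WPADPH' cursor=5
After op 8 (home): buf='WPADPH' cursor=0
After op 9 (delete): buf='PADPH' cursor=0
After op 10 (delete): buf='ADPH' cursor=0
After op 11 (select(1,4) replace("R")): buf='AR' cursor=2
After op 12 (left): buf='AR' cursor=1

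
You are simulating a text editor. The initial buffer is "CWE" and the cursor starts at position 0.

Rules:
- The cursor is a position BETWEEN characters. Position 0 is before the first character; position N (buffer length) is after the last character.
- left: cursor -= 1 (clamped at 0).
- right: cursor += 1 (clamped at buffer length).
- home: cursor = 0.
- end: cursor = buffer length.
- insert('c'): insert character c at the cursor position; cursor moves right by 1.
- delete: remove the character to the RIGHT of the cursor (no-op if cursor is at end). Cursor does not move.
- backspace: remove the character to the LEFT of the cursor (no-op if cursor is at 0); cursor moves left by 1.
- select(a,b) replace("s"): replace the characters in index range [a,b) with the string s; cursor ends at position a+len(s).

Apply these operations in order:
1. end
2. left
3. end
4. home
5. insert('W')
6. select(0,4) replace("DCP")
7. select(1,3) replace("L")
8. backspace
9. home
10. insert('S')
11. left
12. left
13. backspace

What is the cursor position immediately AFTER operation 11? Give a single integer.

After op 1 (end): buf='CWE' cursor=3
After op 2 (left): buf='CWE' cursor=2
After op 3 (end): buf='CWE' cursor=3
After op 4 (home): buf='CWE' cursor=0
After op 5 (insert('W')): buf='WCWE' cursor=1
After op 6 (select(0,4) replace("DCP")): buf='DCP' cursor=3
After op 7 (select(1,3) replace("L")): buf='DL' cursor=2
After op 8 (backspace): buf='D' cursor=1
After op 9 (home): buf='D' cursor=0
After op 10 (insert('S')): buf='SD' cursor=1
After op 11 (left): buf='SD' cursor=0

Answer: 0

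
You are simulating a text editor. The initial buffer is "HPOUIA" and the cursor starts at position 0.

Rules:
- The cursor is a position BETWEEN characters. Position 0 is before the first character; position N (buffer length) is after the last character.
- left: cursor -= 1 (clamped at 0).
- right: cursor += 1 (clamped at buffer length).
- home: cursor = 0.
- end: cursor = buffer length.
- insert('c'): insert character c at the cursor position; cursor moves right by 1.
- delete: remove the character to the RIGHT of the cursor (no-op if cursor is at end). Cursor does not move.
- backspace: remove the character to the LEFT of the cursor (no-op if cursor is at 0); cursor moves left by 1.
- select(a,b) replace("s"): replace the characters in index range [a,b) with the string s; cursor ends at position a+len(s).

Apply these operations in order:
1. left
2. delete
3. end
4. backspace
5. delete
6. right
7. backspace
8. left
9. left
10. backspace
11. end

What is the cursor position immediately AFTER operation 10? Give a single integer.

After op 1 (left): buf='HPOUIA' cursor=0
After op 2 (delete): buf='POUIA' cursor=0
After op 3 (end): buf='POUIA' cursor=5
After op 4 (backspace): buf='POUI' cursor=4
After op 5 (delete): buf='POUI' cursor=4
After op 6 (right): buf='POUI' cursor=4
After op 7 (backspace): buf='POU' cursor=3
After op 8 (left): buf='POU' cursor=2
After op 9 (left): buf='POU' cursor=1
After op 10 (backspace): buf='OU' cursor=0

Answer: 0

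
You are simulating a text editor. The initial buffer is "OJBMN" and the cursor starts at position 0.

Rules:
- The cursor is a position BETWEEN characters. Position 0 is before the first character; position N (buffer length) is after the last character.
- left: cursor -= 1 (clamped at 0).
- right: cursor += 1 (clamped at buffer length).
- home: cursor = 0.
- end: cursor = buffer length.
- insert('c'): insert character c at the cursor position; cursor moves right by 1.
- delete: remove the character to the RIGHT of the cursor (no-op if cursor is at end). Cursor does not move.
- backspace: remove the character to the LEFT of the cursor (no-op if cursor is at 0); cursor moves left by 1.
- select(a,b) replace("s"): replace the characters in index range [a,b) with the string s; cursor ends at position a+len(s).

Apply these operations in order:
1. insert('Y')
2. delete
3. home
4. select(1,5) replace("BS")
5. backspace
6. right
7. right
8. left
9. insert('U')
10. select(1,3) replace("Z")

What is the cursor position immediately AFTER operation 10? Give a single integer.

After op 1 (insert('Y')): buf='YOJBMN' cursor=1
After op 2 (delete): buf='YJBMN' cursor=1
After op 3 (home): buf='YJBMN' cursor=0
After op 4 (select(1,5) replace("BS")): buf='YBS' cursor=3
After op 5 (backspace): buf='YB' cursor=2
After op 6 (right): buf='YB' cursor=2
After op 7 (right): buf='YB' cursor=2
After op 8 (left): buf='YB' cursor=1
After op 9 (insert('U')): buf='YUB' cursor=2
After op 10 (select(1,3) replace("Z")): buf='YZ' cursor=2

Answer: 2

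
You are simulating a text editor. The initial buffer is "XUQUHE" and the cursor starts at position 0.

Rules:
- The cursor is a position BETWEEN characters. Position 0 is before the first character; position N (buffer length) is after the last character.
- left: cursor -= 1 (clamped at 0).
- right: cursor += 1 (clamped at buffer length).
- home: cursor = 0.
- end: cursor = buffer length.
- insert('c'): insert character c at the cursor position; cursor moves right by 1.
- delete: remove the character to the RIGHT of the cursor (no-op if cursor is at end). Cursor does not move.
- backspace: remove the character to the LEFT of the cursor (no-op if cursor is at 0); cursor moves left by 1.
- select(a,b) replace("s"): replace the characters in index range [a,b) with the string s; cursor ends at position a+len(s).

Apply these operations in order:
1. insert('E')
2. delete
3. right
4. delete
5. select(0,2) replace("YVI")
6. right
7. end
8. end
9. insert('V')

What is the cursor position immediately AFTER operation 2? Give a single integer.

Answer: 1

Derivation:
After op 1 (insert('E')): buf='EXUQUHE' cursor=1
After op 2 (delete): buf='EUQUHE' cursor=1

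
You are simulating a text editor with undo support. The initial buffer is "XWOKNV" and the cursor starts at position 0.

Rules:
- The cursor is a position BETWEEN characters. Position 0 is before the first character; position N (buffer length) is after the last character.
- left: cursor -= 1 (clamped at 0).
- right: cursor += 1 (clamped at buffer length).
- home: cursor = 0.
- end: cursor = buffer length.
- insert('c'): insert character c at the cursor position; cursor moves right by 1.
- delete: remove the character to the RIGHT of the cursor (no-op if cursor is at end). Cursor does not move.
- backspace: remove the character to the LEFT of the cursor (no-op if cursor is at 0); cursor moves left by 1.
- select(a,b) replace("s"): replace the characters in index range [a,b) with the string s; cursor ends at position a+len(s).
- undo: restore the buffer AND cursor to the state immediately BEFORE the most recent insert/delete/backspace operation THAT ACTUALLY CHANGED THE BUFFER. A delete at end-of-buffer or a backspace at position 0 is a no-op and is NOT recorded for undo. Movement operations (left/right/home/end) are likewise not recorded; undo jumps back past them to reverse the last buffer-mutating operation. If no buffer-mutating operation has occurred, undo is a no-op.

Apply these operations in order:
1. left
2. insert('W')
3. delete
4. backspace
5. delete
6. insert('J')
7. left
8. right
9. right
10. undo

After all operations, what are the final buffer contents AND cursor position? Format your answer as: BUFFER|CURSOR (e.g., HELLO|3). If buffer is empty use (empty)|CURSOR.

After op 1 (left): buf='XWOKNV' cursor=0
After op 2 (insert('W')): buf='WXWOKNV' cursor=1
After op 3 (delete): buf='WWOKNV' cursor=1
After op 4 (backspace): buf='WOKNV' cursor=0
After op 5 (delete): buf='OKNV' cursor=0
After op 6 (insert('J')): buf='JOKNV' cursor=1
After op 7 (left): buf='JOKNV' cursor=0
After op 8 (right): buf='JOKNV' cursor=1
After op 9 (right): buf='JOKNV' cursor=2
After op 10 (undo): buf='OKNV' cursor=0

Answer: OKNV|0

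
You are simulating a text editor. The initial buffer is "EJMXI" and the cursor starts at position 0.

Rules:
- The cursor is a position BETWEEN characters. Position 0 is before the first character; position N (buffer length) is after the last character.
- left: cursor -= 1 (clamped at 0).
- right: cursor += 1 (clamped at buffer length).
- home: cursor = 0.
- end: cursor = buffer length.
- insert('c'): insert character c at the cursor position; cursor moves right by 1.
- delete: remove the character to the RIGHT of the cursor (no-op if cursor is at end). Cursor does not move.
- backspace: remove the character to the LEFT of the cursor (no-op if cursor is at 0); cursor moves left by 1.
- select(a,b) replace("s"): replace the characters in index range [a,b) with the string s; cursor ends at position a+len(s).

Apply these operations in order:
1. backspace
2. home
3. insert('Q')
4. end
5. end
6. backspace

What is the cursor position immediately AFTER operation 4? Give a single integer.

Answer: 6

Derivation:
After op 1 (backspace): buf='EJMXI' cursor=0
After op 2 (home): buf='EJMXI' cursor=0
After op 3 (insert('Q')): buf='QEJMXI' cursor=1
After op 4 (end): buf='QEJMXI' cursor=6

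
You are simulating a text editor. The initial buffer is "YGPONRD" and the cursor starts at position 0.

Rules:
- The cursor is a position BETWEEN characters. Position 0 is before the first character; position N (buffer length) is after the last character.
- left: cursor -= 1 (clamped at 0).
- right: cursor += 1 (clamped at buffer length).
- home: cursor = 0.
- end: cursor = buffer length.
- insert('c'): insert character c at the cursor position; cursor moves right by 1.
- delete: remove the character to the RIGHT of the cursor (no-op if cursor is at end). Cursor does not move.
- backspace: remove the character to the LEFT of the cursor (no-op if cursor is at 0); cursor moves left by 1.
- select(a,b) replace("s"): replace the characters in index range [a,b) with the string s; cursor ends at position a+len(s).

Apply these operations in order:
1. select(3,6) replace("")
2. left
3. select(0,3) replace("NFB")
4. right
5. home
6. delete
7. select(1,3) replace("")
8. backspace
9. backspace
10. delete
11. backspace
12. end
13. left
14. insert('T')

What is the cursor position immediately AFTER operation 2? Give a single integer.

Answer: 2

Derivation:
After op 1 (select(3,6) replace("")): buf='YGPD' cursor=3
After op 2 (left): buf='YGPD' cursor=2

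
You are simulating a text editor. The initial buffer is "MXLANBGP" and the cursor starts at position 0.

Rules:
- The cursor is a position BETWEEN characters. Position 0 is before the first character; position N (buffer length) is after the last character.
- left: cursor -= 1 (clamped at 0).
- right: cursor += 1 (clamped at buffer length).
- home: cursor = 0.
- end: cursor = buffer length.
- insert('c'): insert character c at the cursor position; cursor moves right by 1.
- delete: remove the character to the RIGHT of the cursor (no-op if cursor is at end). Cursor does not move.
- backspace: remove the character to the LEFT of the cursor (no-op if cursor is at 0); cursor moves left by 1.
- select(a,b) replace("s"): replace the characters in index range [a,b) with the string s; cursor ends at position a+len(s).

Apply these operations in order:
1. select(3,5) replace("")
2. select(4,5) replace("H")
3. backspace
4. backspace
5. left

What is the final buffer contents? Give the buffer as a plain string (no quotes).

Answer: MXLP

Derivation:
After op 1 (select(3,5) replace("")): buf='MXLBGP' cursor=3
After op 2 (select(4,5) replace("H")): buf='MXLBHP' cursor=5
After op 3 (backspace): buf='MXLBP' cursor=4
After op 4 (backspace): buf='MXLP' cursor=3
After op 5 (left): buf='MXLP' cursor=2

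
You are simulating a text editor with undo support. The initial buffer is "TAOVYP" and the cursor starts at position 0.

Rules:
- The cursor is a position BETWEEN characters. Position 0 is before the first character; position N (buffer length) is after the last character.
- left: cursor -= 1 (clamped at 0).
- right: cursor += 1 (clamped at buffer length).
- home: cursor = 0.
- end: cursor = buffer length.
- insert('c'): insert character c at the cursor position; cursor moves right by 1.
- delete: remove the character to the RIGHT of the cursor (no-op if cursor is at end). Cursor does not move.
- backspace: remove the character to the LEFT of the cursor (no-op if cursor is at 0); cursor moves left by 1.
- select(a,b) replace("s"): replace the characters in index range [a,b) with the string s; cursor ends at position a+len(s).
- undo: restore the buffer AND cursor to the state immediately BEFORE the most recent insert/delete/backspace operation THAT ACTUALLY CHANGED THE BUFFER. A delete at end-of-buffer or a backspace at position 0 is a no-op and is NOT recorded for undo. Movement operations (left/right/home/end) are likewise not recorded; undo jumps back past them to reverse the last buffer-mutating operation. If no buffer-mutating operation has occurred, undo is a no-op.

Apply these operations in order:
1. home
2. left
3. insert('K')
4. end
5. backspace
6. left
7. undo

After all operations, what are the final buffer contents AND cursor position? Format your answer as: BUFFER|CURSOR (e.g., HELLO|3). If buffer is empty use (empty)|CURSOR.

After op 1 (home): buf='TAOVYP' cursor=0
After op 2 (left): buf='TAOVYP' cursor=0
After op 3 (insert('K')): buf='KTAOVYP' cursor=1
After op 4 (end): buf='KTAOVYP' cursor=7
After op 5 (backspace): buf='KTAOVY' cursor=6
After op 6 (left): buf='KTAOVY' cursor=5
After op 7 (undo): buf='KTAOVYP' cursor=7

Answer: KTAOVYP|7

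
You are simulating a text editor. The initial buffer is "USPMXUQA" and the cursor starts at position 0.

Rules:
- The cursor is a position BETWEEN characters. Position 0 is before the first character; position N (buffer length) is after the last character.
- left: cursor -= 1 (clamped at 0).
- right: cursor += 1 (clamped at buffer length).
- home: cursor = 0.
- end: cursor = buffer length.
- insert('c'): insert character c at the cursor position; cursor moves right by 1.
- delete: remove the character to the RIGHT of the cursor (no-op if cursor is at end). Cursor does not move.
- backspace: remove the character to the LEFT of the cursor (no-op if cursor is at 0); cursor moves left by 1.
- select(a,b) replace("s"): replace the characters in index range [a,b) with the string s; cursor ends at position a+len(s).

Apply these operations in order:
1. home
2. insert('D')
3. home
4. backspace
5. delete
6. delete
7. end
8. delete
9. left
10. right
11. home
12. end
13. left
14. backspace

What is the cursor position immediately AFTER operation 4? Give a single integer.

Answer: 0

Derivation:
After op 1 (home): buf='USPMXUQA' cursor=0
After op 2 (insert('D')): buf='DUSPMXUQA' cursor=1
After op 3 (home): buf='DUSPMXUQA' cursor=0
After op 4 (backspace): buf='DUSPMXUQA' cursor=0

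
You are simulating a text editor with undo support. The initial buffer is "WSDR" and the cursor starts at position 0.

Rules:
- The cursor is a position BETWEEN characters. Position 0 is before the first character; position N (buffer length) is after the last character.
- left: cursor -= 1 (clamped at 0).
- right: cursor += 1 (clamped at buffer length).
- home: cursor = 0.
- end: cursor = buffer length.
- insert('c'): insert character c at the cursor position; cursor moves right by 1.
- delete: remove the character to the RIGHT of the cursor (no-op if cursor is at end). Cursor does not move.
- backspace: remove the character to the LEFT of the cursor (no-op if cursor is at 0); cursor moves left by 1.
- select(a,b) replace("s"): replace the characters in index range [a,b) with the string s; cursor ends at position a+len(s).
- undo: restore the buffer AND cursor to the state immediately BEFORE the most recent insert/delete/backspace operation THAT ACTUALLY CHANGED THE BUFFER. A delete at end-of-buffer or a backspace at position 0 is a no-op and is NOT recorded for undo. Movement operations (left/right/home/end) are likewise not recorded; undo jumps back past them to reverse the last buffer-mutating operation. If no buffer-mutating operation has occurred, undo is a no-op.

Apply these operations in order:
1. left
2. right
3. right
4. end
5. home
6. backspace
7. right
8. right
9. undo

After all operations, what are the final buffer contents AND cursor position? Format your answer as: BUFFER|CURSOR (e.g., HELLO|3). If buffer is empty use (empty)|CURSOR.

Answer: WSDR|2

Derivation:
After op 1 (left): buf='WSDR' cursor=0
After op 2 (right): buf='WSDR' cursor=1
After op 3 (right): buf='WSDR' cursor=2
After op 4 (end): buf='WSDR' cursor=4
After op 5 (home): buf='WSDR' cursor=0
After op 6 (backspace): buf='WSDR' cursor=0
After op 7 (right): buf='WSDR' cursor=1
After op 8 (right): buf='WSDR' cursor=2
After op 9 (undo): buf='WSDR' cursor=2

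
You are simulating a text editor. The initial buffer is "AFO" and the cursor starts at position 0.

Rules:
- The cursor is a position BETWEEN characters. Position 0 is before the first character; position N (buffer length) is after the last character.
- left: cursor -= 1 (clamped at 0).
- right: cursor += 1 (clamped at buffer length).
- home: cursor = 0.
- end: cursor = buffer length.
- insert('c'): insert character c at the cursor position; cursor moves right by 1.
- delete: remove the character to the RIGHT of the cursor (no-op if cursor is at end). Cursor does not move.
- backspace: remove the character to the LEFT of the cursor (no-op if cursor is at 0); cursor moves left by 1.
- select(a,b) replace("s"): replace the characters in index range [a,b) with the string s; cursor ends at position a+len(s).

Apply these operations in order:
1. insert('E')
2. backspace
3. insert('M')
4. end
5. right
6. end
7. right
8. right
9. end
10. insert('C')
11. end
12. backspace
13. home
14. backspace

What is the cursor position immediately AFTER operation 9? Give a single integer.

Answer: 4

Derivation:
After op 1 (insert('E')): buf='EAFO' cursor=1
After op 2 (backspace): buf='AFO' cursor=0
After op 3 (insert('M')): buf='MAFO' cursor=1
After op 4 (end): buf='MAFO' cursor=4
After op 5 (right): buf='MAFO' cursor=4
After op 6 (end): buf='MAFO' cursor=4
After op 7 (right): buf='MAFO' cursor=4
After op 8 (right): buf='MAFO' cursor=4
After op 9 (end): buf='MAFO' cursor=4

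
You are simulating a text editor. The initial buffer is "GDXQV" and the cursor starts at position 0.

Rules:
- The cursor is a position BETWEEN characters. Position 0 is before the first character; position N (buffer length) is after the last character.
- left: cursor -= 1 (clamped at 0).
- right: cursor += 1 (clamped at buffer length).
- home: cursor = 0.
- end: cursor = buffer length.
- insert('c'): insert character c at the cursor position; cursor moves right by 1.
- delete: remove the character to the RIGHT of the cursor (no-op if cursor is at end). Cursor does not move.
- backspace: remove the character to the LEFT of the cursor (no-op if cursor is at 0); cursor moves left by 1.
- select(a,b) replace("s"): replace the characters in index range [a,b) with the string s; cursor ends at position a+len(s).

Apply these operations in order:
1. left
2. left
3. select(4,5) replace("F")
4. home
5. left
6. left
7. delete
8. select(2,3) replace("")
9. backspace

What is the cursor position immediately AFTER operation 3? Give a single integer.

Answer: 5

Derivation:
After op 1 (left): buf='GDXQV' cursor=0
After op 2 (left): buf='GDXQV' cursor=0
After op 3 (select(4,5) replace("F")): buf='GDXQF' cursor=5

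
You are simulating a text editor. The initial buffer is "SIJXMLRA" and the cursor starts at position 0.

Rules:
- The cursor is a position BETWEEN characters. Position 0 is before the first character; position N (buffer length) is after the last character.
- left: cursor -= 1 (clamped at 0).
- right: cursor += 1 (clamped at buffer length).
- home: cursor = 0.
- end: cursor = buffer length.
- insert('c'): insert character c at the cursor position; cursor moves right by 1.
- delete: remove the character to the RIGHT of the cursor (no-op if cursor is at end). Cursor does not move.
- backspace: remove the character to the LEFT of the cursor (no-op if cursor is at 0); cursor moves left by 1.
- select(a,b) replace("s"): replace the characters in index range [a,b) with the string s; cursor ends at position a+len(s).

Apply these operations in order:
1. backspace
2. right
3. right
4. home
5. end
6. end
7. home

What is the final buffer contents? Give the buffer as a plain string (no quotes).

Answer: SIJXMLRA

Derivation:
After op 1 (backspace): buf='SIJXMLRA' cursor=0
After op 2 (right): buf='SIJXMLRA' cursor=1
After op 3 (right): buf='SIJXMLRA' cursor=2
After op 4 (home): buf='SIJXMLRA' cursor=0
After op 5 (end): buf='SIJXMLRA' cursor=8
After op 6 (end): buf='SIJXMLRA' cursor=8
After op 7 (home): buf='SIJXMLRA' cursor=0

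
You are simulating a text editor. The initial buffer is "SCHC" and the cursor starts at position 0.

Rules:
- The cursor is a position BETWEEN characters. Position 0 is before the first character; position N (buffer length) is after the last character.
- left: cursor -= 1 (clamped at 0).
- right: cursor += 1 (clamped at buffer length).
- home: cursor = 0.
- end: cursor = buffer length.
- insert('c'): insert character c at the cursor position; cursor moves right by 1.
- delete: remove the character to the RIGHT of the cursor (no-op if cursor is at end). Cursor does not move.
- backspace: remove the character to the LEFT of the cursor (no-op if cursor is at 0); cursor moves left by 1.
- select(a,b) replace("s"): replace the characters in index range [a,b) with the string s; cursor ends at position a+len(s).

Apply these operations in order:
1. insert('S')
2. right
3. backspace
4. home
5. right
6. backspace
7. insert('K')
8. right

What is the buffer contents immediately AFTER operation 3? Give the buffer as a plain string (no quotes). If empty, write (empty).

Answer: SCHC

Derivation:
After op 1 (insert('S')): buf='SSCHC' cursor=1
After op 2 (right): buf='SSCHC' cursor=2
After op 3 (backspace): buf='SCHC' cursor=1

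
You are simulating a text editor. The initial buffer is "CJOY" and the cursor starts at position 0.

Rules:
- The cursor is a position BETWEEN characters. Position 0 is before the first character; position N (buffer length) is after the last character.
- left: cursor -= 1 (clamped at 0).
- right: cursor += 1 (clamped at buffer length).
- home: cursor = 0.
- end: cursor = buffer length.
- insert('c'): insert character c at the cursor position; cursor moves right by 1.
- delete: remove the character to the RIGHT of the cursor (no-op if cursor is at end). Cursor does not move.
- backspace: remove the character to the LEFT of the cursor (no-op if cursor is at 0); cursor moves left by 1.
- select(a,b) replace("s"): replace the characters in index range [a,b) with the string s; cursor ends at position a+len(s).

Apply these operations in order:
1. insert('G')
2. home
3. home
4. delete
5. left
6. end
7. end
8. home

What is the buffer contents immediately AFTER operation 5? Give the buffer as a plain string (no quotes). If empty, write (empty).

Answer: CJOY

Derivation:
After op 1 (insert('G')): buf='GCJOY' cursor=1
After op 2 (home): buf='GCJOY' cursor=0
After op 3 (home): buf='GCJOY' cursor=0
After op 4 (delete): buf='CJOY' cursor=0
After op 5 (left): buf='CJOY' cursor=0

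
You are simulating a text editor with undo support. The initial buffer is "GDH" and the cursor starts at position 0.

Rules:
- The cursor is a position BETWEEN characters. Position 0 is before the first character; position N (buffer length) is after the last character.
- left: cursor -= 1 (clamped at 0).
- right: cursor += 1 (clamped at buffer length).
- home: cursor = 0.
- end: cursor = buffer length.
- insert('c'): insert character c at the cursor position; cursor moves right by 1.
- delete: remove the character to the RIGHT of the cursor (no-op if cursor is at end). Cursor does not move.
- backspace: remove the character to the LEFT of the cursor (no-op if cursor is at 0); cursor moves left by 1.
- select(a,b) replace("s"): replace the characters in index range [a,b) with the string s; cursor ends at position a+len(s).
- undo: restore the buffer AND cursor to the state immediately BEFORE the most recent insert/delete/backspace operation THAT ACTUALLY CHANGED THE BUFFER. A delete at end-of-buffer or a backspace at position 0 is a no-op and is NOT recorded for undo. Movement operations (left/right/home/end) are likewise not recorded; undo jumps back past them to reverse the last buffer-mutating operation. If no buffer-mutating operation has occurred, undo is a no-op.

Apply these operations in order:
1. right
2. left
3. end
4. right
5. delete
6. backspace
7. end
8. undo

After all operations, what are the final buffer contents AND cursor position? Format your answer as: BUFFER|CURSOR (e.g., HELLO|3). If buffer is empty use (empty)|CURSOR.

After op 1 (right): buf='GDH' cursor=1
After op 2 (left): buf='GDH' cursor=0
After op 3 (end): buf='GDH' cursor=3
After op 4 (right): buf='GDH' cursor=3
After op 5 (delete): buf='GDH' cursor=3
After op 6 (backspace): buf='GD' cursor=2
After op 7 (end): buf='GD' cursor=2
After op 8 (undo): buf='GDH' cursor=3

Answer: GDH|3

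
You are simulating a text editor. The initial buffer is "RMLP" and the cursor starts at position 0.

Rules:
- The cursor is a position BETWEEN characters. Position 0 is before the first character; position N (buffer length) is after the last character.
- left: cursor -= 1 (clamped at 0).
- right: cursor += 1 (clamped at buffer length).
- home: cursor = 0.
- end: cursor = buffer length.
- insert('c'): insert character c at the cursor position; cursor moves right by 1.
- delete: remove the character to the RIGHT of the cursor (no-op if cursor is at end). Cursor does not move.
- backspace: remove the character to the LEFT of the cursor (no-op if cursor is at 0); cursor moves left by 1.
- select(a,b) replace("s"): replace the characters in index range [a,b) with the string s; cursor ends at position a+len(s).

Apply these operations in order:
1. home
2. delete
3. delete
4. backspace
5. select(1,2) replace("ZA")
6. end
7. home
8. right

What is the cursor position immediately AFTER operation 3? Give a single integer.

Answer: 0

Derivation:
After op 1 (home): buf='RMLP' cursor=0
After op 2 (delete): buf='MLP' cursor=0
After op 3 (delete): buf='LP' cursor=0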